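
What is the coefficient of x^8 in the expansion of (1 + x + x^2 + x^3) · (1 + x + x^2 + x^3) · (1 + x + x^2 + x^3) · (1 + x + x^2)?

19

(1 + x + x^2 + x^3) has coefficients 1,1,1,1 for degrees 0…3.
(1 + x + x^2 + x^3) has coefficients 1,1,1,1,0,0,0,0,0 for degrees 0…8.
Multiplying by (1 + x + x^2 + x^3) gives running coefficients 1,2,3,4,3,2,1,0,0 for degrees 0…8.
Finally multiplying by (1 + x + x^2), the product of all factors after the first has coefficients 1,3,6,9,10,9,6,3,1 for degrees 0…8.
[x^8] = 1·1 + 1·3 + 1·6 + 1·9 = 19.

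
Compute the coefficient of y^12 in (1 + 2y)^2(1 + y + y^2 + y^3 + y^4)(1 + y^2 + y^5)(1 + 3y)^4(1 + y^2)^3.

(1 + 2y)^2 has coefficients 1,4,4 for degrees 0…2.
(1 + y + y^2 + y^3 + y^4) has coefficients 1,1,1,1,1,0,0,0,0,0,0,0,0 for degrees 0…12.
Multiplying by (1 + y^2 + y^5) gives running coefficients 1,1,2,2,2,2,2,1,1,1,0,0,0 for degrees 0…12.
Multiplying by (1 + 3y)^4 gives running coefficients 1,13,68,188,323,431,512,511,499,445,336,243,189 for degrees 0…12.
Finally multiplying by (1 + y^2)^3, the product of all factors after the first has coefficients 1,13,71,227,530,1034,1686,2381,3072,3459,3692,3542,3206 for degrees 0…12.
[y^12] = 1·3206 + 4·3542 + 4·3692 = 32142.

32142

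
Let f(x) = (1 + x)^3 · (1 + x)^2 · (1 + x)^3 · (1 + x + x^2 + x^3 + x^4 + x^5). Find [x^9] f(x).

(1 + x)^3 has coefficients 1,3,3,1 for degrees 0…3.
(1 + x)^2 has coefficients 1,2,1,0,0,0,0,0,0,0 for degrees 0…9.
Multiplying by (1 + x)^3 gives running coefficients 1,5,10,10,5,1,0,0,0,0 for degrees 0…9.
Finally multiplying by (1 + x + x^2 + x^3 + x^4 + x^5), the product of all factors after the first has coefficients 1,6,16,26,31,32,31,26,16,6 for degrees 0…9.
[x^9] = 1·6 + 3·16 + 3·26 + 1·31 = 163.

163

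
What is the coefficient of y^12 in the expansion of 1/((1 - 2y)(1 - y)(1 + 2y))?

5461

Partial fractions give a closed form: a_n = (1)·2^n + (-1/3)·1^n + (1/3)·(-2)^n.
At n = 12: a_12 = 5461.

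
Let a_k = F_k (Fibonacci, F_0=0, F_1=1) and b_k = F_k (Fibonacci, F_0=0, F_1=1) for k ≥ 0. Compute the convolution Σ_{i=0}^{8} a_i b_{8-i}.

71

This is [x^8] in the product of the two ordinary generating functions.
Σ = 0·21 + 1·13 + 1·8 + 2·5 + 3·3 + 5·2 + 8·1 + 13·1 + 21·0 = 71.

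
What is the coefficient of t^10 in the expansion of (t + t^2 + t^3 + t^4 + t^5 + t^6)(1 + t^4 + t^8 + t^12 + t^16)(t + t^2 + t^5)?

5

(t + t^2 + t^3 + t^4 + t^5 + t^6) has coefficients 0,1,1,1,1,1,1 for degrees 0…6.
(1 + t^4 + t^8 + t^12 + t^16) has coefficients 1,0,0,0,1,0,0,0,1,0,0 for degrees 0…10.
Finally multiplying by (t + t^2 + t^5), the product of all factors after the first has coefficients 0,1,1,0,0,2,1,0,0,2,1 for degrees 0…10.
[t^10] = 1·2 + 1·0 + 1·0 + 1·1 + 1·2 + 1·0 = 5.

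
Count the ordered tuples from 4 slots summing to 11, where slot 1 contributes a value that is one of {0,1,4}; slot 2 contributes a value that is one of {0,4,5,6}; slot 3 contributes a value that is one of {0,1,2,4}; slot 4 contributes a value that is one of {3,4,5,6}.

22

The generating function for the choices is (1 + z + z^4)·(1 + z^4 + z^5 + z^6)·(1 + z + z^2 + z^4)·(z^3 + z^4 + z^5 + z^6); the count is [z^11].
(1 + z + z^4) has coefficients 1,1,0,0,1 for degrees 0…4.
(1 + z^4 + z^5 + z^6) has coefficients 1,0,0,0,1,1,1,0,0,0,0,0 for degrees 0…11.
Multiplying by (1 + z + z^2 + z^4) gives running coefficients 1,1,1,0,2,2,3,2,2,1,1,0 for degrees 0…11.
Finally multiplying by (z^3 + z^4 + z^5 + z^6), the product of all factors after the first has coefficients 0,0,0,1,2,3,3,4,5,7,9,9 for degrees 0…11.
[z^11] = 1·9 + 1·9 + 1·4 = 22.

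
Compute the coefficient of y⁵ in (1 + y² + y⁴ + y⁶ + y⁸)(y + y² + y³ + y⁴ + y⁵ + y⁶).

3

(1 + y² + y⁴ + y⁶ + y⁸) has coefficients 1,0,1,0,1,0 for degrees 0…5.
(y + y² + y³ + y⁴ + y⁵ + y⁶) has coefficients 0,1,1,1,1,1 for degrees 0…5.
[y⁵] = 1·1 + 1·1 + 1·1 = 3.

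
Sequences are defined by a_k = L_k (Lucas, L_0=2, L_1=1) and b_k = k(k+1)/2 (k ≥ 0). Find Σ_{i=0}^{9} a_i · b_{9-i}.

751

The convolution is the x^9 coefficient of A(x)B(x).
Σ = 2·45 + 1·36 + 3·28 + 4·21 + 7·15 + 11·10 + 18·6 + 29·3 + 47·1 + 76·0 = 751.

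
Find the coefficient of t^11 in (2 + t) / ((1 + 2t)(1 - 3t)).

The denominator gives the recurrence a_n = a_(n−1) + 6a_(n−2) for n ≥ 2; the numerator fixes a_0 = 2, a_1 = 3.
Iterating: 2, 3, 15, 33, 123, 321, 1059, 2985, 9339, 27249, 83283, 246777, so a_11 = 246777.

246777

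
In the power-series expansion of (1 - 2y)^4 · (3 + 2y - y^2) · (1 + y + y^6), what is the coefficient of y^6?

(1 - 2y)^4 has coefficients 1,-8,24,-32,16 for degrees 0…4.
(3 + 2y - y^2) has coefficients 3,2,-1,0,0,0,0 for degrees 0…6.
Finally multiplying by (1 + y + y^6), the product of all factors after the first has coefficients 3,5,1,-1,0,0,3 for degrees 0…6.
[y^6] = 1·3 − 8·0 + 24·0 − 32·(-1) + 16·1 = 51.

51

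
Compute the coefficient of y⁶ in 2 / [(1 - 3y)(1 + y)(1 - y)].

Partial fractions give a closed form: a_n = (9/4)·3^n + (1/4)·(-1)^n + (-1/2)·1^n.
At n = 6: a_6 = 1640.

1640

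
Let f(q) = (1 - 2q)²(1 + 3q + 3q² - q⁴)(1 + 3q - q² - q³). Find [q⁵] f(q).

(1 - 2q)² has coefficients 1,-4,4 for degrees 0…2.
(1 + 3q + 3q² - q⁴) has coefficients 1,3,3,0,-1,0 for degrees 0…5.
Finally multiplying by (1 + 3q - q² - q³), the product of all factors after the first has coefficients 1,6,11,5,-7,-6 for degrees 0…5.
[q⁵] = 1·(-6) − 4·(-7) + 4·5 = 42.

42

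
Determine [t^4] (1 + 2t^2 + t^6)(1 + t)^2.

(1 + 2t^2 + t^6) has coefficients 1,0,2,0,0 for degrees 0…4.
(1 + t)^2 has coefficients 1,2,1,0,0 for degrees 0…4.
[t^4] = 1·0 + 2·1 = 2.

2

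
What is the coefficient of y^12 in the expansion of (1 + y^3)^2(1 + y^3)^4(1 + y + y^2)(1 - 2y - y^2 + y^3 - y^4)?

-40

(1 + y^3)^2 has coefficients 1,0,0,2,0,0,1 for degrees 0…6.
(1 + y^3)^4 has coefficients 1,0,0,4,0,0,6,0,0,4,0,0,1 for degrees 0…12.
Multiplying by (1 + y + y^2) gives running coefficients 1,1,1,4,4,4,6,6,6,4,4,4,1 for degrees 0…12.
Finally multiplying by (1 - 2y - y^2 + y^3 - y^4), the product of all factors after the first has coefficients 1,-1,-2,2,-5,-8,-3,-10,-12,-12,-10,-8,-13 for degrees 0…12.
[y^12] = 1·(-13) + 2·(-12) + 1·(-3) = -40.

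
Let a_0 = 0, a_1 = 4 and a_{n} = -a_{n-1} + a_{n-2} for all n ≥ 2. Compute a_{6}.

-32

The ordinary generating function has denominator 1 + y - y^2.
Iterating the recurrence: a_0,…,a_{6} = 0, 4, -4, 8, -12, 20, -32.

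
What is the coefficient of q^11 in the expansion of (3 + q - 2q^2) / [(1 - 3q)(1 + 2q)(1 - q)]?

Partial fractions give a closed form: a_n = (14/5)·3^n + (8/15)·(-2)^n + (-1/3)·1^n.
At n = 11: a_11 = 494919.

494919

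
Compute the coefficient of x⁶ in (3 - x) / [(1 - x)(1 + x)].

3

Partial fractions give a closed form: a_n = (1)·1^n + (2)·(-1)^n.
At n = 6: a_6 = 3.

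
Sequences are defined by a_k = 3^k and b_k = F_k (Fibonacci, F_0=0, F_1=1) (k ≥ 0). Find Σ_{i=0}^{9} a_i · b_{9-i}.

Write out a_i and b_{9-i} for i = 0,…,9 and sum the products.
Σ = 1·34 + 3·21 + 9·13 + 27·8 + 81·5 + 243·3 + 729·2 + 2187·1 + 6561·1 + 19683·0 = 11770.

11770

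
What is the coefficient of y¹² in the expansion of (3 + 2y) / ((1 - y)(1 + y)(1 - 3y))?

Partial fractions give a closed form: a_n = (-5/4)·1^n + (1/8)·(-1)^n + (33/8)·3^n.
At n = 12: a_12 = 2192193.

2192193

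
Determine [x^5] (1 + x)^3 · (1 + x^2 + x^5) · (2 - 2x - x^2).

-6

(1 + x)^3 has coefficients 1,3,3,1 for degrees 0…3.
(1 + x^2 + x^5) has coefficients 1,0,1,0,0,1 for degrees 0…5.
Finally multiplying by (2 - 2x - x^2), the product of all factors after the first has coefficients 2,-2,1,-2,-1,2 for degrees 0…5.
[x^5] = 1·2 + 3·(-1) + 3·(-2) + 1·1 = -6.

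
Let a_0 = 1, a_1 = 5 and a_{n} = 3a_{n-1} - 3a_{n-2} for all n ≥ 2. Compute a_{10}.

-729

The ordinary generating function has denominator 1 - 3z + 3z^2.
Iterating the recurrence: a_0,…,a_{10} = 1, 5, 12, 21, 27, 18, -27, -135, -324, -567, -729.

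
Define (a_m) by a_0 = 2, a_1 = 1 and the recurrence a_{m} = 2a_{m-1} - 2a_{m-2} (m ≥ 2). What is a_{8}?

32

The ordinary generating function has denominator 1 - 2y + 2y^2.
Iterating the recurrence: a_0,…,a_{8} = 2, 1, -2, -6, -8, -4, 8, 24, 32.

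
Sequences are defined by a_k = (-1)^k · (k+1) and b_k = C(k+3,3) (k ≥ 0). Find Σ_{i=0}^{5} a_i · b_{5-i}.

20

This is [x^5] in the product of the two ordinary generating functions.
Σ = 1·56 − 2·35 + 3·20 − 4·10 + 5·4 − 6·1 = 20.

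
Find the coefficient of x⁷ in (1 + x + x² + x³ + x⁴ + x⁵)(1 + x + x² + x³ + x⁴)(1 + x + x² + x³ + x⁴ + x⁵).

(1 + x + x² + x³ + x⁴ + x⁵) has coefficients 1,1,1,1,1,1 for degrees 0…5.
(1 + x + x² + x³ + x⁴) has coefficients 1,1,1,1,1,0,0,0 for degrees 0…7.
Finally multiplying by (1 + x + x² + x³ + x⁴ + x⁵), the product of all factors after the first has coefficients 1,2,3,4,5,5,4,3 for degrees 0…7.
[x⁷] = 1·3 + 1·4 + 1·5 + 1·5 + 1·4 + 1·3 = 24.

24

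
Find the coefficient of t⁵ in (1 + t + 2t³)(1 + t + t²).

2

(1 + t + 2t³) has coefficients 1,1,0,2 for degrees 0…3.
(1 + t + t²) has coefficients 1,1,1,0,0,0 for degrees 0…5.
[t⁵] = 1·0 + 1·0 + 2·1 = 2.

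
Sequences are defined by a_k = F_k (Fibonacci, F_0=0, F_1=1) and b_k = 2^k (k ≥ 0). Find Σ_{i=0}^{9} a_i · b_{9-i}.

This is [x^9] in the product of the two ordinary generating functions.
Σ = 0·512 + 1·256 + 1·128 + 2·64 + 3·32 + 5·16 + 8·8 + 13·4 + 21·2 + 34·1 = 880.

880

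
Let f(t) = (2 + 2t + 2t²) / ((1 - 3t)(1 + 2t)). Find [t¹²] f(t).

The denominator gives the recurrence a_n = a_(n−1) + 6a_(n−2) for n ≥ 3; the numerator fixes a_0 = 2, a_1 = 4, a_2 = 18.
Iterating: 2, 4, 18, 42, 150, 402, 1302, 3714, 11526, 33810, 102966, 305826, 923622, so a_12 = 923622.

923622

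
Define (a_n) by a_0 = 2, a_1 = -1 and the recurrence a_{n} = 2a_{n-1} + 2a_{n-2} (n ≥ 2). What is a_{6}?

56

The ordinary generating function has denominator 1 - 2x - 2x^2.
Iterating the recurrence: a_0,…,a_{6} = 2, -1, 2, 2, 8, 20, 56.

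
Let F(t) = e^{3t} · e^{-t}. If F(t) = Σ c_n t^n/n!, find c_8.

The EGF product rule gives c_8 = Σ_{k_1+k_2=8} C(8; k_1,k_2) · ∏ g_i(k_i), where e^{3t} gives (3)^k; e^{-t} gives (-1)^k.
g_1(k) for k = 0…8: 1, 3, 9, 27, 81, 243, 729, 2187, 6561.
g_2(k) for k = 0…8: 1, -1, 1, -1, 1, -1, 1, -1, 1.
c_8 = Σ_k C(8,k)·g_1(k)·g_2(8−k) = 1·1·1 + 8·3·(-1) + 28·9·1 + 56·27·(-1) + 70·81·1 + 56·243·(-1) + 28·729·1 + 8·2187·(-1) + 1·6561·1 = 1 − 24 + 252 − 1512 + 5670 − 13608 + 20412 − 17496 + 6561 = 256.

256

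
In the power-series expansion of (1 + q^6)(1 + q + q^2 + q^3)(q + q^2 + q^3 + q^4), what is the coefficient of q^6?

(1 + q^6) has coefficients 1,0,0,0,0,0,1 for degrees 0…6.
(1 + q + q^2 + q^3) has coefficients 1,1,1,1,0,0,0 for degrees 0…6.
Finally multiplying by (q + q^2 + q^3 + q^4), the product of all factors after the first has coefficients 0,1,2,3,4,3,2 for degrees 0…6.
[q^6] = 1·2 + 1·0 = 2.

2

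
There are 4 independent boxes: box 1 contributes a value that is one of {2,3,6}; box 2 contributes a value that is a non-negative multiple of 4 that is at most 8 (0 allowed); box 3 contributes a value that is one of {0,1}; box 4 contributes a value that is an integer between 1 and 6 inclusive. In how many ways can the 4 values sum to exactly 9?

9

The generating function for the choices is (q^2 + q^3 + q^6)·(1 + q^4 + q^8)·(1 + q)·(q + q^2 + q^3 + q^4 + q^5 + q^6); the count is [q^9].
(q^2 + q^3 + q^6) has coefficients 0,0,1,1,0,0,1 for degrees 0…6.
(1 + q^4 + q^8) has coefficients 1,0,0,0,1,0,0,0,1,0 for degrees 0…9.
Multiplying by (1 + q) gives running coefficients 1,1,0,0,1,1,0,0,1,1 for degrees 0…9.
Finally multiplying by (q + q^2 + q^3 + q^4 + q^5 + q^6), the product of all factors after the first has coefficients 0,1,2,2,2,3,4,3,2,3 for degrees 0…9.
[q^9] = 1·3 + 1·4 + 1·2 = 9.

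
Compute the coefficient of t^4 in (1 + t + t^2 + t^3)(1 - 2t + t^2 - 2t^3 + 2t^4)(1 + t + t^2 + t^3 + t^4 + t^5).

-3

(1 + t + t^2 + t^3) has coefficients 1,1,1,1 for degrees 0…3.
(1 - 2t + t^2 - 2t^3 + 2t^4) has coefficients 1,-2,1,-2,2 for degrees 0…4.
Finally multiplying by (1 + t + t^2 + t^3 + t^4 + t^5), the product of all factors after the first has coefficients 1,-1,0,-2,0 for degrees 0…4.
[t^4] = 1·0 + 1·(-2) + 1·0 + 1·(-1) = -3.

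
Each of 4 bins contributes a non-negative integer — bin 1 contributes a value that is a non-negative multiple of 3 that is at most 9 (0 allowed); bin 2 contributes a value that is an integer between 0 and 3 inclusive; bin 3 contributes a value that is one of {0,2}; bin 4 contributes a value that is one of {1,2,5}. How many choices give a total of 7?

The generating function for the choices is (1 + z^3 + z^6 + z^9)·(1 + z + z^2 + z^3)·(1 + z^2)·(z + z^2 + z^5); the count is [z^7].
(1 + z^3 + z^6 + z^9) has coefficients 1,0,0,1,0,0,1,0 for degrees 0…7.
(1 + z + z^2 + z^3) has coefficients 1,1,1,1,0,0,0,0 for degrees 0…7.
Multiplying by (1 + z^2) gives running coefficients 1,1,2,2,1,1,0,0 for degrees 0…7.
Finally multiplying by (z + z^2 + z^5), the product of all factors after the first has coefficients 0,1,2,3,4,4,3,3 for degrees 0…7.
[z^7] = 1·3 + 1·4 + 1·1 = 8.

8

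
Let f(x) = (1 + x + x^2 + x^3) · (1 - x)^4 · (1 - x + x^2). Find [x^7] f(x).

7

(1 + x + x^2 + x^3) has coefficients 1,1,1,1 for degrees 0…3.
(1 - x)^4 has coefficients 1,-4,6,-4,1,0,0,0 for degrees 0…7.
Finally multiplying by (1 - x + x^2), the product of all factors after the first has coefficients 1,-5,11,-14,11,-5,1,0 for degrees 0…7.
[x^7] = 1·0 + 1·1 + 1·(-5) + 1·11 = 7.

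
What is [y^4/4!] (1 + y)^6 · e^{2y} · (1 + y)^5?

The EGF product rule gives c_4 = Σ_{k_1+k_2+k_3=4} C(4; k_1,k_2,k_3) · ∏ g_i(k_i), where (1+y)^6 gives the falling factorial (6)_k; e^{2y} gives (2)^k; (1+y)^5 gives the falling factorial (5)_k.
g_1(k) for k = 0…4: 1, 6, 30, 120, 360.
g_2(k) for k = 0…4: 1, 2, 4, 8, 16.
g_3(k) for k = 0…4: 1, 5, 20, 60, 120.
First combine the last two factors: h(k) = Σ_j C(k,j)·g_2(j)·g_3(k−j) for k = 0…4: 1, 7, 44, 248, 1256.
c_4 = Σ_k C(4,k)·g_1(k)·h(4−k) = 1·1·1256 + 4·6·248 + 6·30·44 + 4·120·7 + 1·360·1 = 1256 + 5952 + 7920 + 3360 + 360 = 18848.

18848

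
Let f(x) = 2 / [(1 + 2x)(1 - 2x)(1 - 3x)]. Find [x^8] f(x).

23210

Partial fractions give a closed form: a_n = (2/5)·(-2)^n + (-2)·2^n + (18/5)·3^n.
At n = 8: a_8 = 23210.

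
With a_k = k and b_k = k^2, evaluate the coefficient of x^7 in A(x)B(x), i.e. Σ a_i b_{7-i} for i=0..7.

The convolution is the x^7 coefficient of A(x)B(x).
Σ = 0·49 + 1·36 + 2·25 + 3·16 + 4·9 + 5·4 + 6·1 + 7·0 = 196.

196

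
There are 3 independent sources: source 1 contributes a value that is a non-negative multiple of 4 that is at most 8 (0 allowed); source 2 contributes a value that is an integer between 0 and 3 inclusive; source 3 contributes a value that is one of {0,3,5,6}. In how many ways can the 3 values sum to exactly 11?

The generating function for the choices is (1 + y^4 + y^8)·(1 + y + y^2 + y^3)·(1 + y^3 + y^5 + y^6); the count is [y^11].
(1 + y^4 + y^8) has coefficients 1,0,0,0,1,0,0,0,1 for degrees 0…8.
(1 + y + y^2 + y^3) has coefficients 1,1,1,1,0,0,0,0,0,0,0,0 for degrees 0…11.
Finally multiplying by (1 + y^3 + y^5 + y^6), the product of all factors after the first has coefficients 1,1,1,2,1,2,3,2,2,1,0,0 for degrees 0…11.
[y^11] = 1·0 + 1·2 + 1·2 = 4.

4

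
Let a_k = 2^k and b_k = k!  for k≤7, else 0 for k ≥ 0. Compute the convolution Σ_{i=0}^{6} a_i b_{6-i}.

1232

This is [x^6] in the product of the two ordinary generating functions.
Σ = 1·720 + 2·120 + 4·24 + 8·6 + 16·2 + 32·1 + 64·1 = 1232.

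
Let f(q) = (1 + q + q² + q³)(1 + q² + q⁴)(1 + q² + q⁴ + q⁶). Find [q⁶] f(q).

(1 + q + q² + q³) has coefficients 1,1,1,1 for degrees 0…3.
(1 + q² + q⁴) has coefficients 1,0,1,0,1,0,0 for degrees 0…6.
Finally multiplying by (1 + q² + q⁴ + q⁶), the product of all factors after the first has coefficients 1,0,2,0,3,0,3 for degrees 0…6.
[q⁶] = 1·3 + 1·0 + 1·3 + 1·0 = 6.

6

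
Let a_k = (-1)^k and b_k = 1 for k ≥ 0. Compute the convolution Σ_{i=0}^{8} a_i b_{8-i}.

1

The convolution is the t^8 coefficient of A(t)B(t).
Σ = 1·1 − 1·1 + 1·1 − 1·1 + 1·1 − 1·1 + 1·1 − 1·1 + 1·1 = 1.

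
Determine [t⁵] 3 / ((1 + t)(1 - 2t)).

63

Partial fractions give a closed form: a_n = (1)·(-1)^n + (2)·2^n.
At n = 5: a_5 = 63.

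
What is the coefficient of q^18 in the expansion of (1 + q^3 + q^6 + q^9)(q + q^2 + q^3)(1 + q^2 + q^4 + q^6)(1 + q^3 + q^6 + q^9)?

11

(1 + q^3 + q^6 + q^9) has coefficients 1,0,0,1,0,0,1,0,0,1 for degrees 0…9.
(q + q^2 + q^3) has coefficients 0,1,1,1,0,0,0,0,0,0,0,0,0,0,0,0,0,0,0 for degrees 0…18.
Multiplying by (1 + q^2 + q^4 + q^6) gives running coefficients 0,1,1,2,1,2,1,2,1,1,0,0,0,0,0,0,0,0,0 for degrees 0…18.
Finally multiplying by (1 + q^3 + q^6 + q^9), the product of all factors after the first has coefficients 0,1,1,2,2,3,3,4,4,4,4,4,4,3,3,2,2,1,1 for degrees 0…18.
[q^18] = 1·1 + 1·2 + 1·4 + 1·4 = 11.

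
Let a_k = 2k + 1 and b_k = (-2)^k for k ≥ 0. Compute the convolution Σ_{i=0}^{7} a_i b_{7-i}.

-23

Write out a_i and b_{7-i} for i = 0,…,7 and sum the products.
Σ = 1·(-128) + 3·64 + 5·(-32) + 7·16 + 9·(-8) + 11·4 + 13·(-2) + 15·1 = -23.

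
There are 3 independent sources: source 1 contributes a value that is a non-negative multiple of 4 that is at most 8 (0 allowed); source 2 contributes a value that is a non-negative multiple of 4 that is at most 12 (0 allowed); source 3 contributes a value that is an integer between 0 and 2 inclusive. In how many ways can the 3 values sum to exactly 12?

The generating function for the choices is (1 + z^4 + z^8)·(1 + z^4 + z^8 + z^12)·(1 + z + z^2); the count is [z^12].
(1 + z^4 + z^8) has coefficients 1,0,0,0,1,0,0,0,1 for degrees 0…8.
(1 + z^4 + z^8 + z^12) has coefficients 1,0,0,0,1,0,0,0,1,0,0,0,1 for degrees 0…12.
Finally multiplying by (1 + z + z^2), the product of all factors after the first has coefficients 1,1,1,0,1,1,1,0,1,1,1,0,1 for degrees 0…12.
[z^12] = 1·1 + 1·1 + 1·1 = 3.

3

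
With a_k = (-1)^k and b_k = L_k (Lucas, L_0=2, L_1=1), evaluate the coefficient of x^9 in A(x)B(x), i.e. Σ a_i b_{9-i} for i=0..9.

44

This is [x^9] in the product of the two ordinary generating functions.
Σ = 1·76 − 1·47 + 1·29 − 1·18 + 1·11 − 1·7 + 1·4 − 1·3 + 1·1 − 1·2 = 44.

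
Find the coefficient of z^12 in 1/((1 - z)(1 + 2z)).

2731

Partial fractions give a closed form: a_n = (1/3)·1^n + (2/3)·(-2)^n.
At n = 12: a_12 = 2731.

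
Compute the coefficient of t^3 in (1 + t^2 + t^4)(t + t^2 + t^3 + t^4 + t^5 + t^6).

2

(1 + t^2 + t^4) has coefficients 1,0,1,0 for degrees 0…3.
(t + t^2 + t^3 + t^4 + t^5 + t^6) has coefficients 0,1,1,1 for degrees 0…3.
[t^3] = 1·1 + 1·1 = 2.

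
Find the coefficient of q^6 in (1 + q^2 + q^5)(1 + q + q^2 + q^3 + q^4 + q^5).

2

(1 + q^2 + q^5) has coefficients 1,0,1,0,0,1 for degrees 0…5.
(1 + q + q^2 + q^3 + q^4 + q^5) has coefficients 1,1,1,1,1,1,0 for degrees 0…6.
[q^6] = 1·0 + 1·1 + 1·1 = 2.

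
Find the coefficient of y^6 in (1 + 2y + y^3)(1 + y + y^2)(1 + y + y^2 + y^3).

(1 + 2y + y^3) has coefficients 1,2,0,1 for degrees 0…3.
(1 + y + y^2) has coefficients 1,1,1,0,0,0,0 for degrees 0…6.
Finally multiplying by (1 + y + y^2 + y^3), the product of all factors after the first has coefficients 1,2,3,3,2,1,0 for degrees 0…6.
[y^6] = 1·0 + 2·1 + 1·3 = 5.

5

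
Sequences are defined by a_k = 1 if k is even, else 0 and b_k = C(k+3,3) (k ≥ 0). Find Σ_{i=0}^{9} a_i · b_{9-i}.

The convolution is the t^9 coefficient of A(t)B(t).
Σ = 1·220 + 0·165 + 1·120 + 0·84 + 1·56 + 0·35 + 1·20 + 0·10 + 1·4 + 0·1 = 420.

420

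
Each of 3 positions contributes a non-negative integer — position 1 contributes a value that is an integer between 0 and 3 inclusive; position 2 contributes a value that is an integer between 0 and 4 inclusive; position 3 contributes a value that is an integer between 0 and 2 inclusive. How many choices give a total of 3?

9

The generating function for the choices is (1 + q + q^2 + q^3)·(1 + q + q^2 + q^3 + q^4)·(1 + q + q^2); the count is [q^3].
(1 + q + q^2 + q^3) has coefficients 1,1,1,1 for degrees 0…3.
(1 + q + q^2 + q^3 + q^4) has coefficients 1,1,1,1 for degrees 0…3.
Finally multiplying by (1 + q + q^2), the product of all factors after the first has coefficients 1,2,3,3 for degrees 0…3.
[q^3] = 1·3 + 1·3 + 1·2 + 1·1 = 9.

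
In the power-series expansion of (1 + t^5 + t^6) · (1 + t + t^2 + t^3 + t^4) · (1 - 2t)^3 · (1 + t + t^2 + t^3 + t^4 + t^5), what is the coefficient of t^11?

(1 + t^5 + t^6) has coefficients 1,0,0,0,0,1,1 for degrees 0…6.
(1 + t + t^2 + t^3 + t^4) has coefficients 1,1,1,1,1,0,0,0,0,0,0,0 for degrees 0…11.
Multiplying by (1 - 2t)^3 gives running coefficients 1,-5,7,-1,-1,-2,4,-8,0,0,0,0 for degrees 0…11.
Finally multiplying by (1 + t + t^2 + t^3 + t^4 + t^5), the product of all factors after the first has coefficients 1,-4,3,2,1,-1,2,-1,-8,-7,-6,-4 for degrees 0…11.
[t^11] = 1·(-4) + 1·2 + 1·(-1) = -3.

-3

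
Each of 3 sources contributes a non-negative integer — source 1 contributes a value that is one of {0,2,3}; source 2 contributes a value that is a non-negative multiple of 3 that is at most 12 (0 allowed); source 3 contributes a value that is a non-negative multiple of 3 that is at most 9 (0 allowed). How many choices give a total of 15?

The generating function for the choices is (1 + y^2 + y^3)·(1 + y^3 + y^6 + y^9 + y^12)·(1 + y^3 + y^6 + y^9); the count is [y^15].
(1 + y^2 + y^3) has coefficients 1,0,1,1 for degrees 0…3.
(1 + y^3 + y^6 + y^9 + y^12) has coefficients 1,0,0,1,0,0,1,0,0,1,0,0,1,0,0,0 for degrees 0…15.
Finally multiplying by (1 + y^3 + y^6 + y^9), the product of all factors after the first has coefficients 1,0,0,2,0,0,3,0,0,4,0,0,4,0,0,3 for degrees 0…15.
[y^15] = 1·3 + 1·0 + 1·4 = 7.

7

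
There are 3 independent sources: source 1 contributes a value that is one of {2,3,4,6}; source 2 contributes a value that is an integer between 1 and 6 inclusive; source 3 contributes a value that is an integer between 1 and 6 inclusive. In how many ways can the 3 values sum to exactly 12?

The generating function for the choices is (t² + t³ + t⁴ + t⁶)·(t + t² + t³ + t⁴ + t⁵ + t⁶)·(t + t² + t³ + t⁴ + t⁵ + t⁶); the count is [t¹²].
(t² + t³ + t⁴ + t⁶) has coefficients 0,0,1,1,1,0,1 for degrees 0…6.
(t + t² + t³ + t⁴ + t⁵ + t⁶) has coefficients 0,1,1,1,1,1,1,0,0,0,0,0,0 for degrees 0…12.
Finally multiplying by (t + t² + t³ + t⁴ + t⁵ + t⁶), the product of all factors after the first has coefficients 0,0,1,2,3,4,5,6,5,4,3,2,1 for degrees 0…12.
[t¹²] = 1·3 + 1·4 + 1·5 + 1·5 = 17.

17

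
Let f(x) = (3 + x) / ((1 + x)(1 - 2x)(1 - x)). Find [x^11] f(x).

The denominator gives the recurrence a_n = 2a_(n−1) + a_(n−2) − 2a_(n−3) for n ≥ 3; the numerator fixes a_0 = 3, a_1 = 7, a_2 = 17.
Iterating: 3, 7, 17, 35, 73, 147, 297, 595, 1193, 2387, 4777, 9555, so a_11 = 9555.

9555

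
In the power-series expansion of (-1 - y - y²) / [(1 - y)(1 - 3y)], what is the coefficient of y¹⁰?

The denominator gives the recurrence a_n = 4a_(n−1) − 3a_(n−2) for n ≥ 3; the numerator fixes a_0 = -1, a_1 = -5, a_2 = -18.
Iterating: -1, -5, -18, -57, -174, -525, -1578, -4737, -14214, -42645, -127938, so a_10 = -127938.

-127938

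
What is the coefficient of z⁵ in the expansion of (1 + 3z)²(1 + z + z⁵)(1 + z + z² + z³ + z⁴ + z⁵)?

(1 + 3z)² has coefficients 1,6,9 for degrees 0…2.
(1 + z + z⁵) has coefficients 1,1,0,0,0,1 for degrees 0…5.
Finally multiplying by (1 + z + z² + z³ + z⁴ + z⁵), the product of all factors after the first has coefficients 1,2,2,2,2,3 for degrees 0…5.
[z⁵] = 1·3 + 6·2 + 9·2 = 33.

33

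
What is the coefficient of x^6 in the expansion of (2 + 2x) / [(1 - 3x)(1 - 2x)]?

5448

Partial fractions give a closed form: a_n = (8)·3^n + (-6)·2^n.
At n = 6: a_6 = 5448.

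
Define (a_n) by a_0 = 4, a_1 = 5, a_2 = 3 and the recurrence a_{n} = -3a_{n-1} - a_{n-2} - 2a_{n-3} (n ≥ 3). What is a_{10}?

29577

The ordinary generating function has denominator 1 + 3t + t^2 + 2t^3.
Iterating the recurrence: a_0,…,a_{10} = 4, 5, 3, -22, 53, -143, 420, -1223, 3535, -10222, 29577.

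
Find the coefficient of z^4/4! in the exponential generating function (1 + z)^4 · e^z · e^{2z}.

The EGF product rule gives c_4 = Σ_{k_1+k_2+k_3=4} C(4; k_1,k_2,k_3) · ∏ g_i(k_i), where (1+z)^4 gives the falling factorial (4)_k; e^z gives (1)^k; e^{2z} gives (2)^k.
g_1(k) for k = 0…4: 1, 4, 12, 24, 24.
g_2(k) for k = 0…4: 1, 1, 1, 1, 1.
g_3(k) for k = 0…4: 1, 2, 4, 8, 16.
First combine the last two factors: h(k) = Σ_j C(k,j)·g_2(j)·g_3(k−j) for k = 0…4: 1, 3, 9, 27, 81.
c_4 = Σ_k C(4,k)·g_1(k)·h(4−k) = 1·1·81 + 4·4·27 + 6·12·9 + 4·24·3 + 1·24·1 = 81 + 432 + 648 + 288 + 24 = 1473.

1473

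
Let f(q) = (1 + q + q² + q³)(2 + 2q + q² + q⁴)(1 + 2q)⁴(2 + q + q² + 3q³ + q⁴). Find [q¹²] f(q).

488

(1 + q + q² + q³) has coefficients 1,1,1,1 for degrees 0…3.
(2 + 2q + q² + q⁴) has coefficients 2,2,1,0,1,0,0,0,0,0,0,0,0 for degrees 0…12.
Multiplying by (1 + 2q)⁴ gives running coefficients 2,18,65,120,121,72,40,32,16,0,0,0,0 for degrees 0…12.
Finally multiplying by (2 + q + q² + 3q³ + q⁴), the product of all factors after the first has coefficients 4,38,150,329,483,598,698,659,441,240,152,80,16 for degrees 0…12.
[q¹²] = 1·16 + 1·80 + 1·152 + 1·240 = 488.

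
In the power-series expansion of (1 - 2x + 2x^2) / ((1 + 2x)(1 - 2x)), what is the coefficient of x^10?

1536

The denominator gives the recurrence a_n = 4a_(n−2) for n ≥ 3; the numerator fixes a_0 = 1, a_1 = -2, a_2 = 6.
Iterating: 1, -2, 6, -8, 24, -32, 96, -128, 384, -512, 1536, so a_10 = 1536.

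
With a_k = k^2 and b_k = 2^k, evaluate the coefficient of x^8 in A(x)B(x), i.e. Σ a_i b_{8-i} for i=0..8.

Write out a_i and b_{8-i} for i = 0,…,8 and sum the products.
Σ = 0·256 + 1·128 + 4·64 + 9·32 + 16·16 + 25·8 + 36·4 + 49·2 + 64·1 = 1434.

1434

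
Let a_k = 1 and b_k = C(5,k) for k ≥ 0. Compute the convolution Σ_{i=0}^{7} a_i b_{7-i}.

32

This is [x^7] in the product of the two ordinary generating functions.
Σ = 1·0 + 1·0 + 1·1 + 1·5 + 1·10 + 1·10 + 1·5 + 1·1 = 32.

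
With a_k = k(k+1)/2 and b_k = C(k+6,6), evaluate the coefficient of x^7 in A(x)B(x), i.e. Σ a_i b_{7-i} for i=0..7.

Write out a_i and b_{7-i} for i = 0,…,7 and sum the products.
Σ = 0·1716 + 1·924 + 3·462 + 6·210 + 10·84 + 15·28 + 21·7 + 28·1 = 5005.

5005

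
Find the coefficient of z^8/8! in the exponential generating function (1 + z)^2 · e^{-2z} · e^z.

The EGF product rule gives c_8 = Σ_{k_1+k_2+k_3=8} C(8; k_1,k_2,k_3) · ∏ g_i(k_i), where (1+z)^2 gives the falling factorial (2)_k; e^{-2z} gives (-2)^k; e^z gives (1)^k.
g_1(k) for k = 0…8: 1, 2, 2, 0, 0, 0, 0, 0, 0.
g_2(k) for k = 0…8: 1, -2, 4, -8, 16, -32, 64, -128, 256.
g_3(k) for k = 0…8: 1, 1, 1, 1, 1, 1, 1, 1, 1.
First combine the last two factors: h(k) = Σ_j C(k,j)·g_2(j)·g_3(k−j) for k = 0…8: 1, -1, 1, -1, 1, -1, 1, -1, 1.
c_8 = Σ_k C(8,k)·g_1(k)·h(8−k) = 1·1·1 + 8·2·(-1) + 28·2·1 = 1 − 16 + 56 = 41.

41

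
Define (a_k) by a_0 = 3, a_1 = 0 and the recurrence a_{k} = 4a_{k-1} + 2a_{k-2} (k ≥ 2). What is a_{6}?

2136

The ordinary generating function has denominator 1 - 4z - 2z^2.
Iterating the recurrence: a_0,…,a_{6} = 3, 0, 6, 24, 108, 480, 2136.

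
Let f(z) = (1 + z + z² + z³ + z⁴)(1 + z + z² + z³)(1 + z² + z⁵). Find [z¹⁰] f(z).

(1 + z + z² + z³ + z⁴) has coefficients 1,1,1,1,1 for degrees 0…4.
(1 + z + z² + z³) has coefficients 1,1,1,1,0,0,0,0,0,0,0 for degrees 0…10.
Finally multiplying by (1 + z² + z⁵), the product of all factors after the first has coefficients 1,1,2,2,1,2,1,1,1,0,0 for degrees 0…10.
[z¹⁰] = 1·0 + 1·0 + 1·1 + 1·1 + 1·1 = 3.

3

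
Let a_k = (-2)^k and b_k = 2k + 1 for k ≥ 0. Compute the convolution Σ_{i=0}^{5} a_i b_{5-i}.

Write out a_i and b_{5-i} for i = 0,…,5 and sum the products.
Σ = 1·11 − 2·9 + 4·7 − 8·5 + 16·3 − 32·1 = -3.

-3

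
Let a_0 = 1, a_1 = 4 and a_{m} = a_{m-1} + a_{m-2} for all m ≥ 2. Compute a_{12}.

The ordinary generating function has denominator 1 - y - y^2.
Iterating the recurrence: a_0,…,a_{12} = 1, 4, 5, 9, 14, 23, 37, 60, 97, 157, 254, 411, 665.

665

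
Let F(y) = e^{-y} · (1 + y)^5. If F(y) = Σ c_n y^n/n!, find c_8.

The EGF product rule gives c_8 = Σ_{k_1+k_2=8} C(8; k_1,k_2) · ∏ g_i(k_i), where e^{-y} gives (-1)^k; (1+y)^5 gives the falling factorial (5)_k.
g_1(k) for k = 0…8: 1, -1, 1, -1, 1, -1, 1, -1, 1.
g_2(k) for k = 0…8: 1, 5, 20, 60, 120, 120, 0, 0, 0.
c_8 = Σ_k C(8,k)·g_1(k)·g_2(8−k) = 56·(-1)·120 + 70·1·120 + 56·(-1)·60 + 28·1·20 + 8·(-1)·5 + 1·1·1 = −6720 + 8400 − 3360 + 560 − 40 + 1 = -1159.

-1159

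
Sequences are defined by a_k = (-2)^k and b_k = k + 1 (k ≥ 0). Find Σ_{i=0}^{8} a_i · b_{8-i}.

117

Write out a_i and b_{8-i} for i = 0,…,8 and sum the products.
Σ = 1·9 − 2·8 + 4·7 − 8·6 + 16·5 − 32·4 + 64·3 − 128·2 + 256·1 = 117.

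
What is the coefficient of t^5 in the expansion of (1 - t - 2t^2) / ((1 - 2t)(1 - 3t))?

324

The denominator gives the recurrence a_n = 5a_(n−1) − 6a_(n−2) for n ≥ 3; the numerator fixes a_0 = 1, a_1 = 4, a_2 = 12.
Iterating: 1, 4, 12, 36, 108, 324, so a_5 = 324.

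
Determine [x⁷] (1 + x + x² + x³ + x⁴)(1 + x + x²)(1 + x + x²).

(1 + x + x² + x³ + x⁴) has coefficients 1,1,1,1,1 for degrees 0…4.
(1 + x + x²) has coefficients 1,1,1,0,0,0,0,0 for degrees 0…7.
Finally multiplying by (1 + x + x²), the product of all factors after the first has coefficients 1,2,3,2,1,0,0,0 for degrees 0…7.
[x⁷] = 1·0 + 1·0 + 1·0 + 1·1 + 1·2 = 3.

3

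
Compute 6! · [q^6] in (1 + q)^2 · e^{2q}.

928

The EGF product rule gives c_6 = Σ_{k_1+k_2=6} C(6; k_1,k_2) · ∏ g_i(k_i), where (1+q)^2 gives the falling factorial (2)_k; e^{2q} gives (2)^k.
g_1(k) for k = 0…6: 1, 2, 2, 0, 0, 0, 0.
g_2(k) for k = 0…6: 1, 2, 4, 8, 16, 32, 64.
c_6 = Σ_k C(6,k)·g_1(k)·g_2(6−k) = 1·1·64 + 6·2·32 + 15·2·16 = 64 + 384 + 480 = 928.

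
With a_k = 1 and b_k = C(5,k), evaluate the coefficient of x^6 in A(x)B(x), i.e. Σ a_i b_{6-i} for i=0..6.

The convolution is the x^6 coefficient of A(x)B(x).
Σ = 1·0 + 1·1 + 1·5 + 1·10 + 1·10 + 1·5 + 1·1 = 32.

32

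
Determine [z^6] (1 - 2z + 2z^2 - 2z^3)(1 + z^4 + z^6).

3

(1 - 2z + 2z^2 - 2z^3) has coefficients 1,-2,2,-2 for degrees 0…3.
(1 + z^4 + z^6) has coefficients 1,0,0,0,1,0,1 for degrees 0…6.
[z^6] = 1·1 − 2·0 + 2·1 − 2·0 = 3.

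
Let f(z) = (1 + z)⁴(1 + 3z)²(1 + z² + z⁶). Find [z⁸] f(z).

(1 + z)⁴ has coefficients 1,4,6,4,1 for degrees 0…4.
(1 + 3z)² has coefficients 1,6,9,0,0,0,0,0,0 for degrees 0…8.
Finally multiplying by (1 + z² + z⁶), the product of all factors after the first has coefficients 1,6,10,6,9,0,1,6,9 for degrees 0…8.
[z⁸] = 1·9 + 4·6 + 6·1 + 4·0 + 1·9 = 48.

48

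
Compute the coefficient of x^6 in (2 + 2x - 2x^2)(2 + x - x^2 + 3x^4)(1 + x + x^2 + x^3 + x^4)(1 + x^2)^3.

(2 + 2x - 2x^2) has coefficients 2,2,-2 for degrees 0…2.
(2 + x - x^2 + 3x^4) has coefficients 2,1,-1,0,3,0,0 for degrees 0…6.
Multiplying by (1 + x + x^2 + x^3 + x^4) gives running coefficients 2,3,2,2,5,3,2 for degrees 0…6.
Finally multiplying by (1 + x^2)^3, the product of all factors after the first has coefficients 2,3,8,11,17,18,25 for degrees 0…6.
[x^6] = 2·25 + 2·18 − 2·17 = 52.

52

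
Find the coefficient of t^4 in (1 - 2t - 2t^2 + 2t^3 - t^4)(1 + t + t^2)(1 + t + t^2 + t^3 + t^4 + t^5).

-6

(1 - 2t - 2t^2 + 2t^3 - t^4) has coefficients 1,-2,-2,2,-1 for degrees 0…4.
(1 + t + t^2) has coefficients 1,1,1,0,0 for degrees 0…4.
Finally multiplying by (1 + t + t^2 + t^3 + t^4 + t^5), the product of all factors after the first has coefficients 1,2,3,3,3 for degrees 0…4.
[t^4] = 1·3 − 2·3 − 2·3 + 2·2 − 1·1 = -6.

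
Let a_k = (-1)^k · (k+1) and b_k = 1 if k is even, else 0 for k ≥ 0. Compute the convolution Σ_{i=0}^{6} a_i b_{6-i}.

16

The convolution is the t^6 coefficient of A(t)B(t).
Σ = 1·1 − 2·0 + 3·1 − 4·0 + 5·1 − 6·0 + 7·1 = 16.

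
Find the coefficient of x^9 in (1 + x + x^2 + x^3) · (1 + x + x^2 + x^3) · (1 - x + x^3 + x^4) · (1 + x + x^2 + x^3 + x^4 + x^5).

26

(1 + x + x^2 + x^3) has coefficients 1,1,1,1 for degrees 0…3.
(1 + x + x^2 + x^3) has coefficients 1,1,1,1,0,0,0,0,0,0 for degrees 0…9.
Multiplying by (1 - x + x^3 + x^4) gives running coefficients 1,0,0,1,1,2,2,1,0,0 for degrees 0…9.
Finally multiplying by (1 + x + x^2 + x^3 + x^4 + x^5), the product of all factors after the first has coefficients 1,1,1,2,3,5,6,7,7,6 for degrees 0…9.
[x^9] = 1·6 + 1·7 + 1·7 + 1·6 = 26.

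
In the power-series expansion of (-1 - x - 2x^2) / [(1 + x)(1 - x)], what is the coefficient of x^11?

-1

The denominator gives the recurrence a_n = a_(n−2) for n ≥ 3; the numerator fixes a_0 = -1, a_1 = -1, a_2 = -3.
Iterating: -1, -1, -3, -1, -3, -1, -3, -1, -3, -1, -3, -1, so a_11 = -1.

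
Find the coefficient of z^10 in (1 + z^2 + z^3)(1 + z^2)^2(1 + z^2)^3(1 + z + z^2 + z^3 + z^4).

61

(1 + z^2 + z^3) has coefficients 1,0,1,1 for degrees 0…3.
(1 + z^2)^2 has coefficients 1,0,2,0,1,0,0,0,0,0,0 for degrees 0…10.
Multiplying by (1 + z^2)^3 gives running coefficients 1,0,5,0,10,0,10,0,5,0,1 for degrees 0…10.
Finally multiplying by (1 + z + z^2 + z^3 + z^4), the product of all factors after the first has coefficients 1,1,6,6,16,15,25,20,25,15,16 for degrees 0…10.
[z^10] = 1·16 + 1·25 + 1·20 = 61.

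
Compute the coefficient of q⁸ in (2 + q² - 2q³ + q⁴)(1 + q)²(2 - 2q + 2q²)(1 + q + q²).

-2

(2 + q² - 2q³ + q⁴) has coefficients 2,0,1,-2,1 for degrees 0…4.
(1 + q)² has coefficients 1,2,1,0,0,0,0,0,0 for degrees 0…8.
Multiplying by (2 - 2q + 2q²) gives running coefficients 2,2,0,2,2,0,0,0,0 for degrees 0…8.
Finally multiplying by (1 + q + q²), the product of all factors after the first has coefficients 2,4,4,4,4,4,2,0,0 for degrees 0…8.
[q⁸] = 2·0 + 1·2 − 2·4 + 1·4 = -2.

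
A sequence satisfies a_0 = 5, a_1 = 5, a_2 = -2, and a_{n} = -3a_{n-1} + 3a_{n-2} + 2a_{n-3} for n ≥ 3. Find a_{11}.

851780

The ordinary generating function has denominator 1 + 3q - 3q^2 - 2q^3.
Iterating the recurrence: a_0,…,a_{11} = 5, 5, -2, 31, -89, 356, -1273, 4709, -17234, 63283, -232133, 851780.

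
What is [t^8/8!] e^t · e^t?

256

The EGF product rule gives c_8 = Σ_{k_1+k_2=8} C(8; k_1,k_2) · ∏ g_i(k_i), where e^t gives (1)^k; e^t gives (1)^k.
g_1(k) for k = 0…8: 1, 1, 1, 1, 1, 1, 1, 1, 1.
g_2(k) for k = 0…8: 1, 1, 1, 1, 1, 1, 1, 1, 1.
c_8 = Σ_k C(8,k)·g_1(k)·g_2(8−k) = 1·1·1 + 8·1·1 + 28·1·1 + 56·1·1 + 70·1·1 + 56·1·1 + 28·1·1 + 8·1·1 + 1·1·1 = 1 + 8 + 28 + 56 + 70 + 56 + 28 + 8 + 1 = 256.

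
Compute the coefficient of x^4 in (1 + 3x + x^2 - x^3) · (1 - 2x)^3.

(1 + 3x + x^2 - x^3) has coefficients 1,3,1,-1 for degrees 0…3.
(1 - 2x)^3 has coefficients 1,-6,12,-8,0 for degrees 0…4.
[x^4] = 1·0 + 3·(-8) + 1·12 − 1·(-6) = -6.

-6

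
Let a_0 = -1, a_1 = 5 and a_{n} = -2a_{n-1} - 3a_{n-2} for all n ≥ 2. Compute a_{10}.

329

The ordinary generating function has denominator 1 + 2y + 3y^2.
Iterating the recurrence: a_0,…,a_{10} = -1, 5, -7, -1, 23, -43, 17, 95, -241, 197, 329.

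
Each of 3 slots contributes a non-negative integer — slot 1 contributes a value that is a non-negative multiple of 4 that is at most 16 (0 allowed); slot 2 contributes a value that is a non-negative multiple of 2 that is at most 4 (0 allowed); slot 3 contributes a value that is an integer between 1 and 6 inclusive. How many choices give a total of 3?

The generating function for the choices is (1 + x^4 + x^8 + x^12 + x^16)·(1 + x^2 + x^4)·(x + x^2 + x^3 + x^4 + x^5 + x^6); the count is [x^3].
(1 + x^4 + x^8 + x^12 + x^16) has coefficients 1,0,0,0 for degrees 0…3.
(1 + x^2 + x^4) has coefficients 1,0,1,0 for degrees 0…3.
Finally multiplying by (x + x^2 + x^3 + x^4 + x^5 + x^6), the product of all factors after the first has coefficients 0,1,1,2 for degrees 0…3.
[x^3] = 1·2 = 2.

2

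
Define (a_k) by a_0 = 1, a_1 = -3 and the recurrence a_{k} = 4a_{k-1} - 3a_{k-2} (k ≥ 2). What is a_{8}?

The ordinary generating function has denominator 1 - 4x + 3x^2.
Iterating the recurrence: a_0,…,a_{8} = 1, -3, -15, -51, -159, -483, -1455, -4371, -13119.

-13119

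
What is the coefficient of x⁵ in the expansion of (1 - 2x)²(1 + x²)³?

-12

(1 - 2x)² has coefficients 1,-4,4 for degrees 0…2.
(1 + x²)³ has coefficients 1,0,3,0,3,0 for degrees 0…5.
[x⁵] = 1·0 − 4·3 + 4·0 = -12.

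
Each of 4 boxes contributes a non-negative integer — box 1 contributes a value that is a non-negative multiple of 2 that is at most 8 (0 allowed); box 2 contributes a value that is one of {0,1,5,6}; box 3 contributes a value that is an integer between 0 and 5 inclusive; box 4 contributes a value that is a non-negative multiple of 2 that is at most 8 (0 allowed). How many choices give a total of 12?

43

The generating function for the choices is (1 + q² + q⁴ + q⁶ + q⁸)·(1 + q + q⁵ + q⁶)·(1 + q + q² + q³ + q⁴ + q⁵)·(1 + q² + q⁴ + q⁶ + q⁸); the count is [q¹²].
(1 + q² + q⁴ + q⁶ + q⁸) has coefficients 1,0,1,0,1,0,1,0,1 for degrees 0…8.
(1 + q + q⁵ + q⁶) has coefficients 1,1,0,0,0,1,1,0,0,0,0,0,0 for degrees 0…12.
Multiplying by (1 + q + q² + q³ + q⁴ + q⁵) gives running coefficients 1,2,2,2,2,3,3,2,2,2,2,1,0 for degrees 0…12.
Finally multiplying by (1 + q² + q⁴ + q⁶ + q⁸), the product of all factors after the first has coefficients 1,2,3,4,5,7,8,9,10,11,11,10,9 for degrees 0…12.
[q¹²] = 1·9 + 1·11 + 1·10 + 1·8 + 1·5 = 43.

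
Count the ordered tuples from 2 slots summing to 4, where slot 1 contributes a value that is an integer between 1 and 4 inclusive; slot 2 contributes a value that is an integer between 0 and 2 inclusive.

3

The generating function for the choices is (t + t² + t³ + t⁴)·(1 + t + t²); the count is [t⁴].
(t + t² + t³ + t⁴) has coefficients 0,1,1,1,1 for degrees 0…4.
(1 + t + t²) has coefficients 1,1,1,0,0 for degrees 0…4.
[t⁴] = 1·0 + 1·1 + 1·1 + 1·1 = 3.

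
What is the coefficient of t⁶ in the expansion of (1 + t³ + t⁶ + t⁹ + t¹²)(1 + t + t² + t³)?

(1 + t³ + t⁶ + t⁹ + t¹²) has coefficients 1,0,0,1,0,0,1 for degrees 0…6.
(1 + t + t² + t³) has coefficients 1,1,1,1,0,0,0 for degrees 0…6.
[t⁶] = 1·0 + 1·1 + 1·1 = 2.

2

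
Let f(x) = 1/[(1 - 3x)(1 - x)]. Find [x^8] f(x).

The denominator gives the recurrence a_n = 4a_(n−1) − 3a_(n−2) for n ≥ 2; the numerator fixes a_0 = 1, a_1 = 4.
Iterating: 1, 4, 13, 40, 121, 364, 1093, 3280, 9841, so a_8 = 9841.

9841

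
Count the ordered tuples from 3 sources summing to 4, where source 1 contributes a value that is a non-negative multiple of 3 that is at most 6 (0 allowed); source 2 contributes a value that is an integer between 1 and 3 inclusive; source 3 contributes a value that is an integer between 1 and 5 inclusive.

The generating function for the choices is (1 + t^3 + t^6)·(t + t^2 + t^3)·(t + t^2 + t^3 + t^4 + t^5); the count is [t^4].
(1 + t^3 + t^6) has coefficients 1,0,0,1,0 for degrees 0…4.
(t + t^2 + t^3) has coefficients 0,1,1,1,0 for degrees 0…4.
Finally multiplying by (t + t^2 + t^3 + t^4 + t^5), the product of all factors after the first has coefficients 0,0,1,2,3 for degrees 0…4.
[t^4] = 1·3 + 1·0 = 3.

3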